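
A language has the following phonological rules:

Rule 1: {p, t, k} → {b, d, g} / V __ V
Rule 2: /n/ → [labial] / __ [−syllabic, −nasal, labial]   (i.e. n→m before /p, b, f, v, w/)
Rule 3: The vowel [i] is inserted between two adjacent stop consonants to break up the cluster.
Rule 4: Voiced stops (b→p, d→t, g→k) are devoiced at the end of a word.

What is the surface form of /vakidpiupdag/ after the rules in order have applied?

Rule 1 (intervocalic voicing): /k/ is a voiceless stop between vowels /a/ and /i/, so it voices to [g]. /vakidpiupdag/ → vagidpiupdag.
Rule 2 (nasal place assimilation): no segment meets the environment; /vagidpiupdag/ is unchanged.
Rule 3 (stop-cluster i-epenthesis): /d/ and /p/ form a stop–stop cluster, so [i] is inserted between them. /p/ and /d/ form a stop–stop cluster, so [i] is inserted between them. /vagidpiupdag/ → vagidipiupidag.
Rule 4 (final devoicing): /g/ is a voiced stop in word-final position, so it devoices to [k]. /vagidipiupidag/ → vagidipiupidak.

vagidipiupidak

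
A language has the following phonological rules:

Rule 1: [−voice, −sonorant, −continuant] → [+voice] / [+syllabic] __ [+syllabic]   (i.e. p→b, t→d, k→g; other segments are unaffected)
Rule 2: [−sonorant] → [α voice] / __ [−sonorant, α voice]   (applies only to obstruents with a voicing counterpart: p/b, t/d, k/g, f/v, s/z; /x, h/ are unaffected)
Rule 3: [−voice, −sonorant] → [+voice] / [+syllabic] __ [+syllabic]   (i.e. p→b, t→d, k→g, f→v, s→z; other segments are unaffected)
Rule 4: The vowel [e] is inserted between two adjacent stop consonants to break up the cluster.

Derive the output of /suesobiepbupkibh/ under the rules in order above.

suezobiebebupekiph

Rule 1 (intervocalic voicing): no segment meets the environment; /suesobiepbupkibh/ is unchanged.
Rule 2 (regressive voicing assimilation): /p/ precedes the voiced obstruent /b/, so it voices to [b] by assimilation. /b/ precedes the voiceless obstruent /h/, so it devoices to [p] by assimilation. /suesobiepbupkibh/ → suesobiebbupkiph.
Rule 3 (intervocalic voicing): /s/ is a voiceless obstruent between vowels /e/ and /o/, so it voices to [z]. /suesobiebbupkiph/ → suezobiebbupkiph.
Rule 4 (stop-cluster e-epenthesis): /b/ and /b/ form a stop–stop cluster, so [e] is inserted between them. /p/ and /k/ form a stop–stop cluster, so [e] is inserted between them. /suezobiebbupkiph/ → suezobiebebupekiph.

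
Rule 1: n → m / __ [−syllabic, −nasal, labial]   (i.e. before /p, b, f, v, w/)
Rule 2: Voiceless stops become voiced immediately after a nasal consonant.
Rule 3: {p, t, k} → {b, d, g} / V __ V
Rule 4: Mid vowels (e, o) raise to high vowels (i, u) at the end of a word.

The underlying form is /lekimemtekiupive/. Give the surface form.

Rule 1 (nasal place assimilation): no segment meets the environment; /lekimemtekiupive/ is unchanged.
Rule 2 (post-nasal voicing): /t/ is a voiceless stop immediately after the nasal /m/, so it voices to [d]. /lekimemtekiupive/ → lekimemdekiupive.
Rule 3 (intervocalic voicing): /k/ is a voiceless stop between vowels /e/ and /i/, so it voices to [g]. /k/ is a voiceless stop between vowels /e/ and /i/, so it voices to [g]. /p/ is a voiceless stop between vowels /u/ and /i/, so it voices to [b]. /lekimemdekiupive/ → legimemdegiubive.
Rule 4 (final vowel raising): /e/ is a mid vowel in word-final position, so it raises to [i]. /legimemdegiubive/ → legimemdegiubivi.

legimemdegiubivi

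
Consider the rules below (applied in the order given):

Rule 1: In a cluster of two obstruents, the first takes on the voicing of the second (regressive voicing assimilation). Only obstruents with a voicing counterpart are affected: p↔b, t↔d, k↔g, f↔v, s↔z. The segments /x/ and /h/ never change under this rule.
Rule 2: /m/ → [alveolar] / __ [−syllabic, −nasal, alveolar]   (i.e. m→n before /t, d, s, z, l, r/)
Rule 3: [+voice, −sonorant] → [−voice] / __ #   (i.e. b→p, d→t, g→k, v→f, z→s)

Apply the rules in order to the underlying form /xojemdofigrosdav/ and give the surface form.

Rule 1 (regressive voicing assimilation): /s/ precedes the voiced obstruent /d/, so it voices to [z] by assimilation. /xojemdofigrosdav/ → xojemdofigrozdav.
Rule 2 (nasal place assimilation): /m/ precedes the alveolar consonant /d/, so it assimilates in place to [n]. /xojemdofigrozdav/ → xojendofigrozdav.
Rule 3 (final devoicing): /v/ is a voiced obstruent in word-final position, so it devoices to [f]. /xojendofigrozdav/ → xojendofigrozdaf.

xojendofigrozdaf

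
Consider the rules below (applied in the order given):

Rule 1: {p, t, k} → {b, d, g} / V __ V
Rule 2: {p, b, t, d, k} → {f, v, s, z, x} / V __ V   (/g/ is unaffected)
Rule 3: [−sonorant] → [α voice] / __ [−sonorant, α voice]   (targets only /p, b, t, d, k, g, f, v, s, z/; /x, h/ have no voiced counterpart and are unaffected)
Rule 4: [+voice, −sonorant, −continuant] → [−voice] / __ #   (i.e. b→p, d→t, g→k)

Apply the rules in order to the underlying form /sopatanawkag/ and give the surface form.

Rule 1 (intervocalic voicing): /p/ is a voiceless stop between vowels /o/ and /a/, so it voices to [b]. /t/ is a voiceless stop between vowels /a/ and /a/, so it voices to [d]. /sopatanawkag/ → sobadanawkag.
Rule 2 (intervocalic spirantization): /b/ is a stop between vowels /o/ and /a/, so it spirantizes to the fricative [v]. /d/ is a stop between vowels /a/ and /a/, so it spirantizes to the fricative [z]. /sobadanawkag/ → sovazanawkag.
Rule 3 (regressive voicing assimilation): no segment meets the environment; /sovazanawkag/ is unchanged.
Rule 4 (final devoicing): /g/ is a voiced stop in word-final position, so it devoices to [k]. /sovazanawkag/ → sovazanawkak.

sovazanawkak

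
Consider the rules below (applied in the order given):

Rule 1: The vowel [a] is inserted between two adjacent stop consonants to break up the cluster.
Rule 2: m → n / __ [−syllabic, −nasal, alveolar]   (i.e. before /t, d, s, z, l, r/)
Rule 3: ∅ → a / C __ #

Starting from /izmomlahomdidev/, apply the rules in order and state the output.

Rule 1 (stop-cluster a-epenthesis): no segment meets the environment; /izmomlahomdidev/ is unchanged.
Rule 2 (nasal place assimilation): /m/ precedes the alveolar consonant /l/, so it assimilates in place to [n]. /m/ precedes the alveolar consonant /d/, so it assimilates in place to [n]. /izmomlahomdidev/ → izmonlahondidev.
Rule 3 (final a-epenthesis): the form ends in the consonant /v/, so [a] is inserted word-finally. /izmonlahondidev/ → izmonlahondideva.

izmonlahondideva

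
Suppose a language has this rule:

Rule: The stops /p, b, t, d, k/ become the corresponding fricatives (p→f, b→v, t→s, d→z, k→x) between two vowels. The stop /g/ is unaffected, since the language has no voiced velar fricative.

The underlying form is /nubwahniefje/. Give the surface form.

nubwahniefje

No segment of /nubwahniefje/ meets the structural description of the rule, so the form surfaces unchanged.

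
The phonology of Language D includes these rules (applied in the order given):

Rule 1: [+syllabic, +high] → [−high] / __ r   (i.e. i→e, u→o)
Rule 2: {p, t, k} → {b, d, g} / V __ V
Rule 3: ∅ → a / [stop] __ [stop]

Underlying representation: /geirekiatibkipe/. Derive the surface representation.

geeregiadibakibe

Rule 1 (pre-rhotic lowering): /i/ is a high vowel immediately before /r/, so it lowers to [e]. /geirekiatibkipe/ → geerekiatibkipe.
Rule 2 (intervocalic voicing): /k/ is a voiceless stop between vowels /e/ and /i/, so it voices to [g]. /t/ is a voiceless stop between vowels /a/ and /i/, so it voices to [d]. /p/ is a voiceless stop between vowels /i/ and /e/, so it voices to [b]. /geerekiatibkipe/ → geeregiadibkibe.
Rule 3 (stop-cluster a-epenthesis): /b/ and /k/ form a stop–stop cluster, so [a] is inserted between them. /geeregiadibkibe/ → geeregiadibakibe.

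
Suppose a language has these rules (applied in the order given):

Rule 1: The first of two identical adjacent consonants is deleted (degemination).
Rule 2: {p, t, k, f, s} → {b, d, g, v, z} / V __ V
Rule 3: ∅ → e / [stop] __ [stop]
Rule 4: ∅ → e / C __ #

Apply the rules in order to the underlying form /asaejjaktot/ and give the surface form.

Rule 1 (degemination): /jj/ is a geminate; the first /j/ deletes. /asaejjaktot/ → asaejaktot.
Rule 2 (intervocalic voicing): /s/ is a voiceless obstruent between vowels /a/ and /a/, so it voices to [z]. /asaejaktot/ → azaejaktot.
Rule 3 (stop-cluster e-epenthesis): /k/ and /t/ form a stop–stop cluster, so [e] is inserted between them. /azaejaktot/ → azaejaketot.
Rule 4 (final e-epenthesis): the form ends in the consonant /t/, so [e] is inserted word-finally. /azaejaketot/ → azaejaketote.

azaejaketote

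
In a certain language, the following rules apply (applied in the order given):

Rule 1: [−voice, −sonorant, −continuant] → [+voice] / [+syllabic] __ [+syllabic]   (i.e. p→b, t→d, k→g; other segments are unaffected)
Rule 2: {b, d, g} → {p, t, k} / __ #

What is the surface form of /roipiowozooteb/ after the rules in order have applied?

roibiowozoodep

Rule 1 (intervocalic voicing): /p/ is a voiceless stop between vowels /i/ and /i/, so it voices to [b]. /t/ is a voiceless stop between vowels /o/ and /e/, so it voices to [d]. /roipiowozooteb/ → roibiowozoodeb.
Rule 2 (final devoicing): /b/ is a voiced stop in word-final position, so it devoices to [p]. /roibiowozoodeb/ → roibiowozoodep.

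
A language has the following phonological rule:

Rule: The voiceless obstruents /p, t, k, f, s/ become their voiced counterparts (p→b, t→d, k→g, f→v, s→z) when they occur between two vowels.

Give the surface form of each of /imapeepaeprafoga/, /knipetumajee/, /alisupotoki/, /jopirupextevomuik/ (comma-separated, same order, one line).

imabeebaepravoga, knibedumajee, alizubodogi, jobirubextevomuik

/imapeepaeprafoga/: /p/ is a voiceless obstruent between vowels /a/ and /e/, so it voices to [b]. /p/ is a voiceless obstruent between vowels /e/ and /a/, so it voices to [b]. /f/ is a voiceless obstruent between vowels /a/ and /o/, so it voices to [v]. → [imabeebaepravoga].
/knipetumajee/: /p/ is a voiceless obstruent between vowels /i/ and /e/, so it voices to [b]. /t/ is a voiceless obstruent between vowels /e/ and /u/, so it voices to [d]. → [knibedumajee].
/alisupotoki/: /s/ is a voiceless obstruent between vowels /i/ and /u/, so it voices to [z]. /p/ is a voiceless obstruent between vowels /u/ and /o/, so it voices to [b]. /t/ is a voiceless obstruent between vowels /o/ and /o/, so it voices to [d]. /k/ is a voiceless obstruent between vowels /o/ and /i/, so it voices to [g]. → [alizubodogi].
/jopirupextevomuik/: /p/ is a voiceless obstruent between vowels /o/ and /i/, so it voices to [b]. /p/ is a voiceless obstruent between vowels /u/ and /e/, so it voices to [b]. → [jobirubextevomuik].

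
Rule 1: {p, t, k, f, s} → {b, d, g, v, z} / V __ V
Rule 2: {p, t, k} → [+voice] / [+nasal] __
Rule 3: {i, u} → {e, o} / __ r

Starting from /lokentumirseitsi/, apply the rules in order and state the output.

logendumerseitsi

Rule 1 (intervocalic voicing): /k/ is a voiceless obstruent between vowels /o/ and /e/, so it voices to [g]. /lokentumirseitsi/ → logentumirseitsi.
Rule 2 (post-nasal voicing): /t/ is a voiceless stop immediately after the nasal /n/, so it voices to [d]. /logentumirseitsi/ → logendumirseitsi.
Rule 3 (pre-rhotic lowering): /i/ is a high vowel immediately before /r/, so it lowers to [e]. /logendumirseitsi/ → logendumerseitsi.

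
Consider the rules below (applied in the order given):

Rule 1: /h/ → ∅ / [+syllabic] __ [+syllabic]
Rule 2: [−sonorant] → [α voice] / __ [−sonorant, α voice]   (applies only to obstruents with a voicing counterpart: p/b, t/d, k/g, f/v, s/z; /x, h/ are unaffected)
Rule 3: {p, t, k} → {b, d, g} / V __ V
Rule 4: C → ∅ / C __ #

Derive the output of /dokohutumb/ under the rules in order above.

Rule 1 (intervocalic h-deletion): /h/ occurs between vowels /o/ and /u/, so it deletes. /dokohutumb/ → dokoutumb.
Rule 2 (regressive voicing assimilation): no segment meets the environment; /dokoutumb/ is unchanged.
Rule 3 (intervocalic voicing): /k/ is a voiceless stop between vowels /o/ and /o/, so it voices to [g]. /t/ is a voiceless stop between vowels /u/ and /u/, so it voices to [d]. /dokoutumb/ → dogoudumb.
Rule 4 (final cluster simplification): /b/ is the second consonant of a word-final cluster /mb/, so it deletes. /dogoudumb/ → dogoudum.

dogoudum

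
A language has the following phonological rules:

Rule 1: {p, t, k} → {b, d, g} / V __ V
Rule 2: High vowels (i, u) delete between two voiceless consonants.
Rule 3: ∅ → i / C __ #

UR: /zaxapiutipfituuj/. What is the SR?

zaxabiudipfiduuji

Rule 1 (intervocalic voicing): /p/ is a voiceless stop between vowels /a/ and /i/, so it voices to [b]. /t/ is a voiceless stop between vowels /u/ and /i/, so it voices to [d]. /t/ is a voiceless stop between vowels /i/ and /u/, so it voices to [d]. /zaxapiutipfituuj/ → zaxabiudipfiduuj.
Rule 2 (high vowel syncope): no segment meets the environment; /zaxabiudipfiduuj/ is unchanged.
Rule 3 (final i-epenthesis): the form ends in the consonant /j/, so [i] is inserted word-finally. /zaxabiudipfiduuj/ → zaxabiudipfiduuji.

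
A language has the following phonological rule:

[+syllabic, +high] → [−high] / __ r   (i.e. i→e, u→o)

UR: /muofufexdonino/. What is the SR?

muofufexdonino

No segment of /muofufexdonino/ meets the structural description of the rule, so the form surfaces unchanged.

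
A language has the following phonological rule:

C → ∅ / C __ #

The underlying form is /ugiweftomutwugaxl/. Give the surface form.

/l/ is the second consonant of a word-final cluster /xl/, so it deletes.
The other instances of /g/, /w/, /f/, /t/, /m/, /x/ do not occur in the required environment and remain unchanged.
Surface form: [ugiweftomutwugax].

ugiweftomutwugax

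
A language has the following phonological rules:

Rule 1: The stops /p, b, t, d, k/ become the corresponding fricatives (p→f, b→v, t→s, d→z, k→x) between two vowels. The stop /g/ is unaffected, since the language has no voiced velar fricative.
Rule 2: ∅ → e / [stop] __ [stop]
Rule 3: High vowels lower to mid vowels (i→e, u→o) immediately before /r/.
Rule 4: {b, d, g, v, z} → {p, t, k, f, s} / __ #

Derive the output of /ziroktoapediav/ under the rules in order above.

Rule 1 (intervocalic spirantization): /p/ is a stop between vowels /a/ and /e/, so it spirantizes to the fricative [f]. /d/ is a stop between vowels /e/ and /i/, so it spirantizes to the fricative [z]. /ziroktoapediav/ → ziroktoafeziav.
Rule 2 (stop-cluster e-epenthesis): /k/ and /t/ form a stop–stop cluster, so [e] is inserted between them. /ziroktoafeziav/ → ziroketoafeziav.
Rule 3 (pre-rhotic lowering): /i/ is a high vowel immediately before /r/, so it lowers to [e]. /ziroketoafeziav/ → zeroketoafeziav.
Rule 4 (final devoicing): /v/ is a voiced obstruent in word-final position, so it devoices to [f]. /zeroketoafeziav/ → zeroketoafeziaf.

zeroketoafeziaf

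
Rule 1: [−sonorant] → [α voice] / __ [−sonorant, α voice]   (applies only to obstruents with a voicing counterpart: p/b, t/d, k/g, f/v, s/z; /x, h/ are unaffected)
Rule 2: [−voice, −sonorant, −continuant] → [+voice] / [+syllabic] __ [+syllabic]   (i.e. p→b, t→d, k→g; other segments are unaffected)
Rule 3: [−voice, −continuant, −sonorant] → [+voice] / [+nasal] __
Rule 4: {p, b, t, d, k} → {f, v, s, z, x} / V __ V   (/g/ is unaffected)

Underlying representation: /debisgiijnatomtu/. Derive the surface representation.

devizgiijnazomdu

Rule 1 (regressive voicing assimilation): /s/ precedes the voiced obstruent /g/, so it voices to [z] by assimilation. /debisgiijnatomtu/ → debizgiijnatomtu.
Rule 2 (intervocalic voicing): /t/ is a voiceless stop between vowels /a/ and /o/, so it voices to [d]. /debizgiijnatomtu/ → debizgiijnadomtu.
Rule 3 (post-nasal voicing): /t/ is a voiceless stop immediately after the nasal /m/, so it voices to [d]. /debizgiijnadomtu/ → debizgiijnadomdu.
Rule 4 (intervocalic spirantization): /b/ is a stop between vowels /e/ and /i/, so it spirantizes to the fricative [v]. /d/ is a stop between vowels /a/ and /o/, so it spirantizes to the fricative [z]. /debizgiijnadomdu/ → devizgiijnazomdu.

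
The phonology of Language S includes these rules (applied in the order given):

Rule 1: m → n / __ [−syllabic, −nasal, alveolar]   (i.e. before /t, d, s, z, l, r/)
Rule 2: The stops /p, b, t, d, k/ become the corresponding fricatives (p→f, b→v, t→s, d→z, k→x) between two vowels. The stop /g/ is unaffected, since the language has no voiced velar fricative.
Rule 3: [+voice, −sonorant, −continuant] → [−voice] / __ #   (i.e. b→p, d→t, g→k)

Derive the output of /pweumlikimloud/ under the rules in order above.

Rule 1 (nasal place assimilation): /m/ precedes the alveolar consonant /l/, so it assimilates in place to [n]. /m/ precedes the alveolar consonant /l/, so it assimilates in place to [n]. /pweumlikimloud/ → pweunlikinloud.
Rule 2 (intervocalic spirantization): /k/ is a stop between vowels /i/ and /i/, so it spirantizes to the fricative [x]. /pweunlikinloud/ → pweunlixinloud.
Rule 3 (final devoicing): /d/ is a voiced stop in word-final position, so it devoices to [t]. /pweunlixinloud/ → pweunlixinlout.

pweunlixinlout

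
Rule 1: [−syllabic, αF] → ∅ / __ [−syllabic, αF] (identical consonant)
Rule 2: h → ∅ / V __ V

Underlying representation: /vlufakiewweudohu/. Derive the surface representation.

Rule 1 (degemination): /ww/ is a geminate; the first /w/ deletes. /vlufakiewweudohu/ → vlufakieweudohu.
Rule 2 (intervocalic h-deletion): /h/ occurs between vowels /o/ and /u/, so it deletes. /vlufakieweudohu/ → vlufakieweudou.

vlufakieweudou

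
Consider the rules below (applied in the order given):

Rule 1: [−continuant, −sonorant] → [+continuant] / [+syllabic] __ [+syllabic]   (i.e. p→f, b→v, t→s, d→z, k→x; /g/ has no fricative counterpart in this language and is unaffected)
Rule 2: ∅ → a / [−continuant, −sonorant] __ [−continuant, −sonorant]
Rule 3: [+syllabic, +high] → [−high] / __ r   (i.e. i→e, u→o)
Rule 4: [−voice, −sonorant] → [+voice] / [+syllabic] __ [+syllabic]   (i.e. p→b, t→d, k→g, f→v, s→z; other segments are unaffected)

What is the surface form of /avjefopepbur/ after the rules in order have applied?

Rule 1 (intervocalic spirantization): /p/ is a stop between vowels /o/ and /e/, so it spirantizes to the fricative [f]. /avjefopepbur/ → avjefofepbur.
Rule 2 (stop-cluster a-epenthesis): /p/ and /b/ form a stop–stop cluster, so [a] is inserted between them. /avjefofepbur/ → avjefofepabur.
Rule 3 (pre-rhotic lowering): /u/ is a high vowel immediately before /r/, so it lowers to [o]. /avjefofepabur/ → avjefofepabor.
Rule 4 (intervocalic voicing): /f/ is a voiceless obstruent between vowels /e/ and /o/, so it voices to [v]. /f/ is a voiceless obstruent between vowels /o/ and /e/, so it voices to [v]. /p/ is a voiceless obstruent between vowels /e/ and /a/, so it voices to [b]. /avjefofepabor/ → avjevovebabor.

avjevovebabor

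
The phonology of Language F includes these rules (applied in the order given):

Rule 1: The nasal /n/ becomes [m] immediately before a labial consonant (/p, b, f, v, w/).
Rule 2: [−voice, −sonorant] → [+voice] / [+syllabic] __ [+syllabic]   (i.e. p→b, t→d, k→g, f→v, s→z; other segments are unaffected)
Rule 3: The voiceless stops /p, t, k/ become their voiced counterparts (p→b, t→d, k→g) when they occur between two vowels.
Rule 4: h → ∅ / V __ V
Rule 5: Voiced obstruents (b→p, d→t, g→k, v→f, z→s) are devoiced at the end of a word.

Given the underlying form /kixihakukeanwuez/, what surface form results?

Rule 1 (nasal place assimilation): /n/ precedes the labial consonant /w/, so it assimilates in place to [m]. /kixihakukeanwuez/ → kixihakukeamwuez.
Rule 2 (intervocalic voicing): /k/ is a voiceless obstruent between vowels /a/ and /u/, so it voices to [g]. /k/ is a voiceless obstruent between vowels /u/ and /e/, so it voices to [g]. /kixihakukeamwuez/ → kixihagugeamwuez.
Rule 3 (intervocalic voicing): no segment meets the environment; /kixihagugeamwuez/ is unchanged.
Rule 4 (intervocalic h-deletion): /h/ occurs between vowels /i/ and /a/, so it deletes. /kixihagugeamwuez/ → kixiagugeamwuez.
Rule 5 (final devoicing): /z/ is a voiced obstruent in word-final position, so it devoices to [s]. /kixiagugeamwuez/ → kixiagugeamwues.

kixiagugeamwues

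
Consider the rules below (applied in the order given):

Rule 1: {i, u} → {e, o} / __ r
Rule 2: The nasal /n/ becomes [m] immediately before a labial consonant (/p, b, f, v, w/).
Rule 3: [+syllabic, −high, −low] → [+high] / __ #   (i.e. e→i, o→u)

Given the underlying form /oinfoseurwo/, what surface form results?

oimfoseorwu

Rule 1 (pre-rhotic lowering): /u/ is a high vowel immediately before /r/, so it lowers to [o]. /oinfoseurwo/ → oinfoseorwo.
Rule 2 (nasal place assimilation): /n/ precedes the labial consonant /f/, so it assimilates in place to [m]. /oinfoseorwo/ → oimfoseorwo.
Rule 3 (final vowel raising): /o/ is a mid vowel in word-final position, so it raises to [u]. /oimfoseorwo/ → oimfoseorwu.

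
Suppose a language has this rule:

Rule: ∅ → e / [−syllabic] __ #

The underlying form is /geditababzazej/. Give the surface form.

the form ends in the consonant /j/, so [e] is inserted word-finally.
Surface form: [geditababzazeje].

geditababzazeje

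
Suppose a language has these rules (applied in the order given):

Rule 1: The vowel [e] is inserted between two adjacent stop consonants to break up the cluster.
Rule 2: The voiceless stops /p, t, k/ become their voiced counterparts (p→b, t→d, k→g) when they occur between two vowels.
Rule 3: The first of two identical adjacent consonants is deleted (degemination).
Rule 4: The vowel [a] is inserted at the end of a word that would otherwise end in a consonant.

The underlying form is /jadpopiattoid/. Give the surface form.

jadebobiadedoida

Rule 1 (stop-cluster e-epenthesis): /d/ and /p/ form a stop–stop cluster, so [e] is inserted between them. /t/ and /t/ form a stop–stop cluster, so [e] is inserted between them. /jadpopiattoid/ → jadepopiatetoid.
Rule 2 (intervocalic voicing): /p/ is a voiceless stop between vowels /e/ and /o/, so it voices to [b]. /p/ is a voiceless stop between vowels /o/ and /i/, so it voices to [b]. /t/ is a voiceless stop between vowels /a/ and /e/, so it voices to [d]. /t/ is a voiceless stop between vowels /e/ and /o/, so it voices to [d]. /jadepopiatetoid/ → jadebobiadedoid.
Rule 3 (degemination): no segment meets the environment; /jadebobiadedoid/ is unchanged.
Rule 4 (final a-epenthesis): the form ends in the consonant /d/, so [a] is inserted word-finally. /jadebobiadedoid/ → jadebobiadedoida.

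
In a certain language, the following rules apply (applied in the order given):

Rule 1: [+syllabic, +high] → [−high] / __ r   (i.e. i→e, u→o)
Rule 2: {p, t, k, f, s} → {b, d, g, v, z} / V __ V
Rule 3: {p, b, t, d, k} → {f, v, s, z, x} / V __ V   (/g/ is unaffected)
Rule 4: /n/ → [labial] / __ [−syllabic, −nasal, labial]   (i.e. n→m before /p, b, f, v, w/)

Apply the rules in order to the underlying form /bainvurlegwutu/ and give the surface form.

Rule 1 (pre-rhotic lowering): /u/ is a high vowel immediately before /r/, so it lowers to [o]. /bainvurlegwutu/ → bainvorlegwutu.
Rule 2 (intervocalic voicing): /t/ is a voiceless obstruent between vowels /u/ and /u/, so it voices to [d]. /bainvorlegwutu/ → bainvorlegwudu.
Rule 3 (intervocalic spirantization): /d/ is a stop between vowels /u/ and /u/, so it spirantizes to the fricative [z]. /bainvorlegwudu/ → bainvorlegwuzu.
Rule 4 (nasal place assimilation): /n/ precedes the labial consonant /v/, so it assimilates in place to [m]. /bainvorlegwuzu/ → baimvorlegwuzu.

baimvorlegwuzu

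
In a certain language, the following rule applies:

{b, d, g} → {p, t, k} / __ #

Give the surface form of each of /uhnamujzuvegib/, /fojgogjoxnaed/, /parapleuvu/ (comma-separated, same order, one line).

/uhnamujzuvegib/: /b/ is a voiced stop in word-final position, so it devoices to [p]. → [uhnamujzuvegip].
/fojgogjoxnaed/: /d/ is a voiced stop in word-final position, so it devoices to [t]. → [fojgogjoxnaet].
/parapleuvu/: the rule's environment is not met; surfaces unchanged as [parapleuvu].

uhnamujzuvegip, fojgogjoxnaet, parapleuvu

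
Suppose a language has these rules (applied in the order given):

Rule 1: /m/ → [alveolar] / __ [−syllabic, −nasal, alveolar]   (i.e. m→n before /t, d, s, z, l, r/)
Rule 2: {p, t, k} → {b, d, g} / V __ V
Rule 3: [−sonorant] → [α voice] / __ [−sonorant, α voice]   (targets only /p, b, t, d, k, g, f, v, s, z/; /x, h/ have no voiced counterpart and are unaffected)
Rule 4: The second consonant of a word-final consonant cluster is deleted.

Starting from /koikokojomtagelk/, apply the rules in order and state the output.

Rule 1 (nasal place assimilation): /m/ precedes the alveolar consonant /t/, so it assimilates in place to [n]. /koikokojomtagelk/ → koikokojontagelk.
Rule 2 (intervocalic voicing): /k/ is a voiceless stop between vowels /i/ and /o/, so it voices to [g]. /k/ is a voiceless stop between vowels /o/ and /o/, so it voices to [g]. /koikokojontagelk/ → koigogojontagelk.
Rule 3 (regressive voicing assimilation): no segment meets the environment; /koigogojontagelk/ is unchanged.
Rule 4 (final cluster simplification): /k/ is the second consonant of a word-final cluster /lk/, so it deletes. /koigogojontagelk/ → koigogojontagel.

koigogojontagel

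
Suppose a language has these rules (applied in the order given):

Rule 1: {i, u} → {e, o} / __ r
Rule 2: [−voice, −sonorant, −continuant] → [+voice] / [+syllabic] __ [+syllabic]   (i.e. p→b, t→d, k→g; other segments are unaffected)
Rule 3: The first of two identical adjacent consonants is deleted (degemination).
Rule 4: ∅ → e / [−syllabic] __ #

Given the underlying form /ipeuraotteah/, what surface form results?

Rule 1 (pre-rhotic lowering): /u/ is a high vowel immediately before /r/, so it lowers to [o]. /ipeuraotteah/ → ipeoraotteah.
Rule 2 (intervocalic voicing): /p/ is a voiceless stop between vowels /i/ and /e/, so it voices to [b]. /ipeoraotteah/ → ibeoraotteah.
Rule 3 (degemination): /tt/ is a geminate; the first /t/ deletes. /ibeoraotteah/ → ibeoraoteah.
Rule 4 (final e-epenthesis): the form ends in the consonant /h/, so [e] is inserted word-finally. /ibeoraoteah/ → ibeoraoteahe.

ibeoraoteahe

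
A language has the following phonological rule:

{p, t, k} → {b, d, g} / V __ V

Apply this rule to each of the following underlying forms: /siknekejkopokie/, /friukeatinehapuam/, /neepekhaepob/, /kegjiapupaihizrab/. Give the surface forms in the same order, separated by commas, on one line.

/siknekejkopokie/: /k/ is a voiceless stop between vowels /e/ and /e/, so it voices to [g]. /p/ is a voiceless stop between vowels /o/ and /o/, so it voices to [b]. /k/ is a voiceless stop between vowels /o/ and /i/, so it voices to [g]. → [siknegejkobogie].
/friukeatinehapuam/: /k/ is a voiceless stop between vowels /u/ and /e/, so it voices to [g]. /t/ is a voiceless stop between vowels /a/ and /i/, so it voices to [d]. /p/ is a voiceless stop between vowels /a/ and /u/, so it voices to [b]. → [friugeadinehabuam].
/neepekhaepob/: /p/ is a voiceless stop between vowels /e/ and /e/, so it voices to [b]. /p/ is a voiceless stop between vowels /e/ and /o/, so it voices to [b]. → [neebekhaebob].
/kegjiapupaihizrab/: /p/ is a voiceless stop between vowels /a/ and /u/, so it voices to [b]. /p/ is a voiceless stop between vowels /u/ and /a/, so it voices to [b]. → [kegjiabubaihizrab].

siknegejkobogie, friugeadinehabuam, neebekhaebob, kegjiabubaihizrab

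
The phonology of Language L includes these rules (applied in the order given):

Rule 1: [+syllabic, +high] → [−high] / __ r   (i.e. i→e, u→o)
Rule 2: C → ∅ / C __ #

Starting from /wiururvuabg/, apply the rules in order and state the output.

wiororvuab

Rule 1 (pre-rhotic lowering): /u/ is a high vowel immediately before /r/, so it lowers to [o]. /u/ is a high vowel immediately before /r/, so it lowers to [o]. /wiururvuabg/ → wiororvuabg.
Rule 2 (final cluster simplification): /g/ is the second consonant of a word-final cluster /bg/, so it deletes. /wiororvuabg/ → wiororvuab.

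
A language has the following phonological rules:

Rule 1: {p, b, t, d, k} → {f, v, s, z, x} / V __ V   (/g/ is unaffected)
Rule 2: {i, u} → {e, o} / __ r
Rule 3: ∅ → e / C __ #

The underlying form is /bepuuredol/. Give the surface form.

Rule 1 (intervocalic spirantization): /p/ is a stop between vowels /e/ and /u/, so it spirantizes to the fricative [f]. /d/ is a stop between vowels /e/ and /o/, so it spirantizes to the fricative [z]. /bepuuredol/ → befuurezol.
Rule 2 (pre-rhotic lowering): /u/ is a high vowel immediately before /r/, so it lowers to [o]. /befuurezol/ → befuorezol.
Rule 3 (final e-epenthesis): the form ends in the consonant /l/, so [e] is inserted word-finally. /befuorezol/ → befuorezole.

befuorezole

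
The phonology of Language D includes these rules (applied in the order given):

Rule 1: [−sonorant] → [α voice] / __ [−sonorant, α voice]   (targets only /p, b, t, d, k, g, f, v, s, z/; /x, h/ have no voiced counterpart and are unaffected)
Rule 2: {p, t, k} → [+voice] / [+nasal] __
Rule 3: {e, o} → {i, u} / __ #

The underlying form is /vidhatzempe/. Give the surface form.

vithadzembi

Rule 1 (regressive voicing assimilation): /d/ precedes the voiceless obstruent /h/, so it devoices to [t] by assimilation. /t/ precedes the voiced obstruent /z/, so it voices to [d] by assimilation. /vidhatzempe/ → vithadzempe.
Rule 2 (post-nasal voicing): /p/ is a voiceless stop immediately after the nasal /m/, so it voices to [b]. /vithadzempe/ → vithadzembe.
Rule 3 (final vowel raising): /e/ is a mid vowel in word-final position, so it raises to [i]. /vithadzembe/ → vithadzembi.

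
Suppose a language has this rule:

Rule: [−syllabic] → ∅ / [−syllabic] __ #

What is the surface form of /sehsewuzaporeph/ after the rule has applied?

/h/ is the second consonant of a word-final cluster /ph/, so it deletes.
Surface form: [sehsewuzaporep].

sehsewuzaporep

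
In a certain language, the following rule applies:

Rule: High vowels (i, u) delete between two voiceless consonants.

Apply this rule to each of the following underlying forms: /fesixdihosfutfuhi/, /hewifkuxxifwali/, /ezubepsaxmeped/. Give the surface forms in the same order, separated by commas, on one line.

/fesixdihosfutfuhi/: /i/ is a high vowel flanked by voiceless consonants /s/ and /x/, so it deletes. /u/ is a high vowel flanked by voiceless consonants /f/ and /t/, so it deletes. /u/ is a high vowel flanked by voiceless consonants /f/ and /h/, so it deletes. → [fesxdihosftfhi].
/hewifkuxxifwali/: /u/ is a high vowel flanked by voiceless consonants /k/ and /x/, so it deletes. /i/ is a high vowel flanked by voiceless consonants /x/ and /f/, so it deletes. → [hewifkxxfwali].
/ezubepsaxmeped/: the rule's environment is not met; surfaces unchanged as [ezubepsaxmeped].

fesxdihosftfhi, hewifkxxfwali, ezubepsaxmeped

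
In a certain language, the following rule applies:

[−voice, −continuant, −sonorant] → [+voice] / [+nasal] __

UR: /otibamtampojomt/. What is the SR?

Scanning /otibamtampojomt/: /t/ at position 2 is not in the conditioning environment; /t/ is a voiceless stop immediately after the nasal /m/, so it voices to [d]; /p/ is a voiceless stop immediately after the nasal /m/, so it voices to [b]; /t/ is a voiceless stop immediately after the nasal /m/, so it voices to [d].
Result: [otibamdambojomd].

otibamdambojomd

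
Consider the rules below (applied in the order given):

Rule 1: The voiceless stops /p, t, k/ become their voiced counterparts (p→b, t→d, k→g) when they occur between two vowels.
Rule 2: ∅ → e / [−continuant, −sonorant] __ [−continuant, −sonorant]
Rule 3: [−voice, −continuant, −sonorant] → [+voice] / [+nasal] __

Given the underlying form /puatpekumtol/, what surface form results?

puatepegumdol

Rule 1 (intervocalic voicing): /k/ is a voiceless stop between vowels /e/ and /u/, so it voices to [g]. /puatpekumtol/ → puatpegumtol.
Rule 2 (stop-cluster e-epenthesis): /t/ and /p/ form a stop–stop cluster, so [e] is inserted between them. /puatpegumtol/ → puatepegumtol.
Rule 3 (post-nasal voicing): /t/ is a voiceless stop immediately after the nasal /m/, so it voices to [d]. /puatepegumtol/ → puatepegumdol.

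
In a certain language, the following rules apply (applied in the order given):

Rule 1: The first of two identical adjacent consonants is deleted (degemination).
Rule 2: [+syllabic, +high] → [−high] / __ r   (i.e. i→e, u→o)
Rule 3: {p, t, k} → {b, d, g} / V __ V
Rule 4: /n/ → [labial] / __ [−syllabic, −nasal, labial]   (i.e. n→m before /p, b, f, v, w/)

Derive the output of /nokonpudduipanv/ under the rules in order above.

Rule 1 (degemination): /dd/ is a geminate; the first /d/ deletes. /nokonpudduipanv/ → nokonpuduipanv.
Rule 2 (pre-rhotic lowering): no segment meets the environment; /nokonpuduipanv/ is unchanged.
Rule 3 (intervocalic voicing): /k/ is a voiceless stop between vowels /o/ and /o/, so it voices to [g]. /p/ is a voiceless stop between vowels /i/ and /a/, so it voices to [b]. /nokonpuduipanv/ → nogonpuduibanv.
Rule 4 (nasal place assimilation): /n/ precedes the labial consonant /p/, so it assimilates in place to [m]. /n/ precedes the labial consonant /v/, so it assimilates in place to [m]. /nogonpuduibanv/ → nogompuduibamv.

nogompuduibamv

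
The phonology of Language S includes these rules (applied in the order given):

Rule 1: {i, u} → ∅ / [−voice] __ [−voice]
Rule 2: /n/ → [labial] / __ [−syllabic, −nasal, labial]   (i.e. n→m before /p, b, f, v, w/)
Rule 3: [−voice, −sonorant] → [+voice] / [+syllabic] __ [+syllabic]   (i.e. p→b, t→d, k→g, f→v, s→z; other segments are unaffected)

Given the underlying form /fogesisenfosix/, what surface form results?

Rule 1 (high vowel syncope): /i/ is a high vowel flanked by voiceless consonants /s/ and /s/, so it deletes. /i/ is a high vowel flanked by voiceless consonants /s/ and /x/, so it deletes. /fogesisenfosix/ → fogessenfosx.
Rule 2 (nasal place assimilation): /n/ precedes the labial consonant /f/, so it assimilates in place to [m]. /fogessenfosx/ → fogessemfosx.
Rule 3 (intervocalic voicing): no segment meets the environment; /fogessemfosx/ is unchanged.

fogessemfosx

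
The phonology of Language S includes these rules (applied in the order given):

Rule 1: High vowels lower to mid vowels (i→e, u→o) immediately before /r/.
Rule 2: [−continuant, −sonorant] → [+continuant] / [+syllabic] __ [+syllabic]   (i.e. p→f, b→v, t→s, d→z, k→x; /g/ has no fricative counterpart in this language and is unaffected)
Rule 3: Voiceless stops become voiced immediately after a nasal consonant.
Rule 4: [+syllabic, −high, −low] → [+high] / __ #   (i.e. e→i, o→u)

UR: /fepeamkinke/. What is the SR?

fefeamgingi

Rule 1 (pre-rhotic lowering): no segment meets the environment; /fepeamkinke/ is unchanged.
Rule 2 (intervocalic spirantization): /p/ is a stop between vowels /e/ and /e/, so it spirantizes to the fricative [f]. /fepeamkinke/ → fefeamkinke.
Rule 3 (post-nasal voicing): /k/ is a voiceless stop immediately after the nasal /m/, so it voices to [g]. /k/ is a voiceless stop immediately after the nasal /n/, so it voices to [g]. /fefeamkinke/ → fefeamginge.
Rule 4 (final vowel raising): /e/ is a mid vowel in word-final position, so it raises to [i]. /fefeamginge/ → fefeamgingi.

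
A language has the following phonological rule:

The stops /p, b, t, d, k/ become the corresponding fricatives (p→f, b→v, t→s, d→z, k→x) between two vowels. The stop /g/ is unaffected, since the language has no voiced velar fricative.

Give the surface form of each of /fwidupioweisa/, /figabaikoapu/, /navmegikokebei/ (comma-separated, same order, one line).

/fwidupioweisa/: /d/ is a stop between vowels /i/ and /u/, so it spirantizes to the fricative [z]. /p/ is a stop between vowels /u/ and /i/, so it spirantizes to the fricative [f]. → [fwizufioweisa].
/figabaikoapu/: /b/ is a stop between vowels /a/ and /a/, so it spirantizes to the fricative [v]. /k/ is a stop between vowels /i/ and /o/, so it spirantizes to the fricative [x]. /p/ is a stop between vowels /a/ and /u/, so it spirantizes to the fricative [f]. → [figavaixoafu].
/navmegikokebei/: /k/ is a stop between vowels /i/ and /o/, so it spirantizes to the fricative [x]. /k/ is a stop between vowels /o/ and /e/, so it spirantizes to the fricative [x]. /b/ is a stop between vowels /e/ and /e/, so it spirantizes to the fricative [v]. → [navmegixoxevei].

fwizufioweisa, figavaixoafu, navmegixoxevei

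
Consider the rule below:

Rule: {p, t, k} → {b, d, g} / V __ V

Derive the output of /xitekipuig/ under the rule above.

/t/ is a voiceless stop between vowels /i/ and /e/, so it voices to [d].
/k/ is a voiceless stop between vowels /e/ and /i/, so it voices to [g].
/p/ is a voiceless stop between vowels /i/ and /u/, so it voices to [b].
Surface form: [xidegibuig].

xidegibuig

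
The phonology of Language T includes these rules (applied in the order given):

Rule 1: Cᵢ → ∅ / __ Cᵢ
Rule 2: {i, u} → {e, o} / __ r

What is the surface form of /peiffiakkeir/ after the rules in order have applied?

peifiakeer

Rule 1 (degemination): /ff/ is a geminate; the first /f/ deletes. /kk/ is a geminate; the first /k/ deletes. /peiffiakkeir/ → peifiakeir.
Rule 2 (pre-rhotic lowering): /i/ is a high vowel immediately before /r/, so it lowers to [e]. /peifiakeir/ → peifiakeer.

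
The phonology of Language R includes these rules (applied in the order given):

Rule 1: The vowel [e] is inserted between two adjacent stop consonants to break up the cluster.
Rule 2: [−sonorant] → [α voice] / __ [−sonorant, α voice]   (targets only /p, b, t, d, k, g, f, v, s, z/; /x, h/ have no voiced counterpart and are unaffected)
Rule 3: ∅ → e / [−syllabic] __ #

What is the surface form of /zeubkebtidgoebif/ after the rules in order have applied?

Rule 1 (stop-cluster e-epenthesis): /b/ and /k/ form a stop–stop cluster, so [e] is inserted between them. /b/ and /t/ form a stop–stop cluster, so [e] is inserted between them. /d/ and /g/ form a stop–stop cluster, so [e] is inserted between them. /zeubkebtidgoebif/ → zeubekebetidegoebif.
Rule 2 (regressive voicing assimilation): no segment meets the environment; /zeubekebetidegoebif/ is unchanged.
Rule 3 (final e-epenthesis): the form ends in the consonant /f/, so [e] is inserted word-finally. /zeubekebetidegoebif/ → zeubekebetidegoebife.

zeubekebetidegoebife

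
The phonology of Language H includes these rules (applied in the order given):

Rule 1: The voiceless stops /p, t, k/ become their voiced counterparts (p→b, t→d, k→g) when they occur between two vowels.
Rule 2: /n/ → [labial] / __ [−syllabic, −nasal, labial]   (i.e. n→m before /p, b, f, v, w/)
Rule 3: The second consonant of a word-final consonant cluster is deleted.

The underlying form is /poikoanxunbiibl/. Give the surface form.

Rule 1 (intervocalic voicing): /k/ is a voiceless stop between vowels /i/ and /o/, so it voices to [g]. /poikoanxunbiibl/ → poigoanxunbiibl.
Rule 2 (nasal place assimilation): /n/ precedes the labial consonant /b/, so it assimilates in place to [m]. /poigoanxunbiibl/ → poigoanxumbiibl.
Rule 3 (final cluster simplification): /l/ is the second consonant of a word-final cluster /bl/, so it deletes. /poigoanxumbiibl/ → poigoanxumbiib.

poigoanxumbiib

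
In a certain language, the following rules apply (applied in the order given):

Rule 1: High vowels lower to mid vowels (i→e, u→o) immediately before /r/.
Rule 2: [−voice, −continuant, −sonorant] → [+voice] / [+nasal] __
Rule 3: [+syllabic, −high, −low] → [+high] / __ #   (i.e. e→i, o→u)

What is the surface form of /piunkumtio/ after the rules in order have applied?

piungumdiu

Rule 1 (pre-rhotic lowering): no segment meets the environment; /piunkumtio/ is unchanged.
Rule 2 (post-nasal voicing): /k/ is a voiceless stop immediately after the nasal /n/, so it voices to [g]. /t/ is a voiceless stop immediately after the nasal /m/, so it voices to [d]. /piunkumtio/ → piungumdio.
Rule 3 (final vowel raising): /o/ is a mid vowel in word-final position, so it raises to [u]. /piungumdio/ → piungumdiu.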